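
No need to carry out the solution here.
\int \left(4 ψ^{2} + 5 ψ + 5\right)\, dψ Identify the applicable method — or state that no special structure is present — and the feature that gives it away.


Technique: no special technique — nothing composite, nothing rational, nothing trigonometric — each constant-multiple power of ψ integrates by the power rule alone.


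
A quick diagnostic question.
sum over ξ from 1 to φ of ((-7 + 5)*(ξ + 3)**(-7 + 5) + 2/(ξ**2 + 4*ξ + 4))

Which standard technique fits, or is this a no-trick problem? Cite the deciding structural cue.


Verdict: telescoping — the summand is built as 2/(ξ**2 + 4*ξ + 4) minus its own successor — adjacent terms annihilate down the line.


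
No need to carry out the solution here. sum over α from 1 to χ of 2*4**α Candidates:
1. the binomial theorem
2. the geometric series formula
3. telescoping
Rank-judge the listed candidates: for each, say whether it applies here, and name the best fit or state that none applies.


Verdict: the geometric series formula — the ratio of consecutive terms is the constant 4, independent of the index — a geometric sum.
- the binomial theorem — no binomial coefficients pair up with complementary powers here.
- the geometric series formula — yes, a natural case for it.
- telescoping: the summand is not presented as a shifted difference — a telescoping rewrite may exist, but the displayed structure does not offer one.


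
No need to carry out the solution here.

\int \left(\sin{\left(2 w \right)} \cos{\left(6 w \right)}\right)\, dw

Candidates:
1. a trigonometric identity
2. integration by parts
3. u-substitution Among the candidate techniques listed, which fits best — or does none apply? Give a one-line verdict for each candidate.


Verdict: a trigonometric identity — cross-frequency products like \sin{\left(2 w \right)} \cos{\left(6 w \right)} are the textbook product-to-sum case — the identity converts them to directly integrable sinusoids.
- a trigonometric identity: applies; the problem has the shape this method handles.
- integration by parts: not the natural route: no polynomial-kernel product appears — a recursive parts reduction of the trigonometric product exists, but the identity rewrite is direct.
- u-substitution — no subexpression of the integrand serves as a whole-integral substitution inner — individual terms may offer their own, but none carries its derivative as a factor of the full integrand; a working change of variable would have to be constructed from outside the expression.


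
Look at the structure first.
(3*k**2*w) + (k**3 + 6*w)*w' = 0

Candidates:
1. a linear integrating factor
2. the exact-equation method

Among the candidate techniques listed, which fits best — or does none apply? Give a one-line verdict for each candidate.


Technique: the exact-equation method — this form is already the differential of something: the matching mixed partials of 3*k**2*w and k**3 + 6*w prove it.
- a linear integrating factor: a nonlinear term in the unknown puts this outside the integrating-factor template.
- the exact-equation method — a fit — the right tool for this form.


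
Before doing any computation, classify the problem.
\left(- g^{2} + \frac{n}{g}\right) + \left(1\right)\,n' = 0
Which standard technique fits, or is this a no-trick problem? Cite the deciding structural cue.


Diagnosis: a linear integrating factor — linear in the unknown with genuine forcing: multiply through by the exponential of the integrated coefficient and the left side closes into one derivative.


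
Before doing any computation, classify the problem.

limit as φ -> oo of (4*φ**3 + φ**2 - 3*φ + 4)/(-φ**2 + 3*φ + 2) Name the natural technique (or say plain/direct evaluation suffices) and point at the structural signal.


Diagnosis: dominant-term comparison — at large φ only the top-degree terms survive; compare the leading terms and the limit falls out. Viewed as a single quotient this is an ∞/∞ form — an at-infinity application of l'Hôpital's rule would also resolve it; comparing leading growth reads the answer without differentiating.


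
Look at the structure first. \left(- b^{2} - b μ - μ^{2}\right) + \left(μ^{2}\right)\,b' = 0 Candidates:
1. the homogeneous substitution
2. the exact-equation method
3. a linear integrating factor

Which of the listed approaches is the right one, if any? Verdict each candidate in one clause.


Technique: the homogeneous substitution — the slope is degree-zero homogeneous: the ratio substitution v = b/μ collapses it.
- the homogeneous substitution — applies; the problem has the shape this method handles.
- the exact-equation method — the cross partial derivatives disagree, so no single potential exists.
- a linear integrating factor: the unknown enters nonlinearly (through a power, a denominator, or a transcendental function), which the linear integrating-factor recipe cannot absorb as-is — any repair would come from a preliminary substitution, not the factor.


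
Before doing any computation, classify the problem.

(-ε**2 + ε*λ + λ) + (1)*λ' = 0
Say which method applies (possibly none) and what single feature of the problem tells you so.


Best approach: a linear integrating factor — linear in the unknown with genuine forcing: multiply through by the exponential of the integrated coefficient and the left side closes into one derivative.


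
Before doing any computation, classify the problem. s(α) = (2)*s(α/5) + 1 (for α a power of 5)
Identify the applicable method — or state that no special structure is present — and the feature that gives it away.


Verdict: the master substitution — the argument contracts 5-fold per step: reindex α exponentially and solve the linear recurrence in the new index.


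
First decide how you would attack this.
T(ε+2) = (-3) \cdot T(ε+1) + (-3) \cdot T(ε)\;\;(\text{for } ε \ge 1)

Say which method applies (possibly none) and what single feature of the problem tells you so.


Method: the characteristic-root method — because shifting ε leaves the equation's coefficients unchanged, exponential trials reduce it to algebra.


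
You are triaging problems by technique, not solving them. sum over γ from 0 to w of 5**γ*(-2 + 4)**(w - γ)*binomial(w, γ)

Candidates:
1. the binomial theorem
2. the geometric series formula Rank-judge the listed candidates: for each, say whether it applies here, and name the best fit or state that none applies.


Technique: the binomial theorem — terms weighting binomial(w, γ) against matched powers of 5 and (-2 + 4) reassemble into (5 + (-2 + 4))^w by the binomial theorem.
- the binomial theorem — yes, a natural case for it.
- the geometric series formula — there is no constant term-to-term ratio.


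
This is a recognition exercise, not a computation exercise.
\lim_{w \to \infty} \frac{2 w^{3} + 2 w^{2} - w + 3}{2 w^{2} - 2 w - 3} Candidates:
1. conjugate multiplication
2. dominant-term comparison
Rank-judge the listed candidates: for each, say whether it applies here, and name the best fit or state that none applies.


Best approach: dominant-term comparison — at large w only the top-degree terms survive; compare the leading terms and the limit falls out.
- conjugate multiplication — there is no infinity-minus-infinity radical difference to rationalize.
- dominant-term comparison — yes, a natural case for it.


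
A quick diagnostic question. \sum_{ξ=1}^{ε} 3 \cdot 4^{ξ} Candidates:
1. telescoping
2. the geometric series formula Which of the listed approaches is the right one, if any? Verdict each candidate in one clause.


Diagnosis: the geometric series formula — the ratio of consecutive terms is the constant 4, independent of the index — a geometric sum.
- telescoping: the summand is not presented as a shifted difference — a telescoping rewrite may exist, but the displayed structure does not offer one.
- the geometric series formula — applicable, and directly so.


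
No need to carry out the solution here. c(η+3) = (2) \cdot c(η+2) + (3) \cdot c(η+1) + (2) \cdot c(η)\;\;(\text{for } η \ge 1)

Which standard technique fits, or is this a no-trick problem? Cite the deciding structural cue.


Method: the characteristic-root method — the recurrence treats every index alike (constant coefficients, no forcing) — precisely the regime where r^η trials close it.


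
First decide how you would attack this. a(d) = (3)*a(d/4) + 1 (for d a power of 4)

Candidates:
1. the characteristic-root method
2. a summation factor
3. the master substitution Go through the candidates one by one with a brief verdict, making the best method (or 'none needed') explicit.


Technique: the master substitution — the argument shrinks by the factor 4, so measure the index on a logarithmic scale and the recursion becomes a shift.
- the characteristic-root method: a divided-index call is not the fixed-shift linear shape that characteristic roots solve.
- a summation factor — a divided-index call is outside the fixed-shift first-order family a summation factor normalizes.
- the master substitution: yes — fits the structure here.


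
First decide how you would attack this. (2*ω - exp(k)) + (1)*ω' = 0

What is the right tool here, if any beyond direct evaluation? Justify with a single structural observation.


Best approach: a linear integrating factor — first power of ω, nonzero forcing: the integrating-factor recipe applies verbatim with p = 2.


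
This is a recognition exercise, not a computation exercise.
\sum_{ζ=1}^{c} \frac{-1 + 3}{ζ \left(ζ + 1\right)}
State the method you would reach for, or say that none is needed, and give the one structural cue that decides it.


Verdict: telescoping — the denominator's roots in \frac{-1 + 3}{ζ \left(ζ + 1\right)} sit an integer apart: decomposition produces a self-cancelling chain.


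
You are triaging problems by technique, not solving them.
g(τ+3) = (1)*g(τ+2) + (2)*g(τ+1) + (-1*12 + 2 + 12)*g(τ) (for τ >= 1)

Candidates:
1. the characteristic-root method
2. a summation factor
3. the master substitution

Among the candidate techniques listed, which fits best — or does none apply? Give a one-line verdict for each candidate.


Best approach: the characteristic-root method — this is the constant-coefficient homogeneous case — the whole solution in τ reduces to a polynomial's roots.
- the characteristic-root method: yes, a natural case for it.
- a summation factor — the recurrence reaches back more than one step, outside the first-order family a summation factor normalizes.
- the master substitution — the recursive argument is a shift of the index, not a fixed fraction of it.


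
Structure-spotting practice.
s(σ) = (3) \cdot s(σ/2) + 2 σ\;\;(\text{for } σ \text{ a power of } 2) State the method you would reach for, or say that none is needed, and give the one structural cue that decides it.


Diagnosis: the master substitution — treat m = log base 2 of σ as the new clock: one recursion step advances m by one while σ scales by 2.


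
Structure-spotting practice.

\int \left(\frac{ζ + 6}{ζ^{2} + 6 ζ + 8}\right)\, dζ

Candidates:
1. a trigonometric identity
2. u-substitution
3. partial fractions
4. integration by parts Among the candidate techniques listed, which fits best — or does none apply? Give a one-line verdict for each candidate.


Verdict: partial fractions — a proper rational integrand whose denominator splits into simpler factors — decompose into partial fractions first.
- a trigonometric identity — with no trigonometric functions present, identity rewriting has no target.
- u-substitution: no subexpression of the integrand pairs with its own derivative as a factor — individual terms may offer their own substitutions, but any change of variable covering the whole integral would have to be constructed from outside the expression.
- partial fractions: yes — fits the structure here.
- integration by parts: there is no nonconstant-polynomial-times-kernel split with an exp, sine, cosine (degree-1 argument), or logarithm partner.


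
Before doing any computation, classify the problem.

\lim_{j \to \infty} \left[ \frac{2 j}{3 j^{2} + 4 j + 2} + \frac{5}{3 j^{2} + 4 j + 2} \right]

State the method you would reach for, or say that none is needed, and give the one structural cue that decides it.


Technique: dominant-term comparison — at large j only the top-degree terms survive; compare the leading terms and the limit falls out. l'Hôpital's at-infinity variant applies to the expression viewed as a single quotient; the leading-term comparison is the direct route.


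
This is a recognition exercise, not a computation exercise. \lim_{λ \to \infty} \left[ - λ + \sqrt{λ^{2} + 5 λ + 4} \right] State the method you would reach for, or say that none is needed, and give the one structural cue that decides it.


Verdict: conjugate multiplication — infinity minus infinity with a radical in play — multiply by the conjugate so the divergences of \sqrt{λ^{2} + 5 λ + 4} and λ annihilate.


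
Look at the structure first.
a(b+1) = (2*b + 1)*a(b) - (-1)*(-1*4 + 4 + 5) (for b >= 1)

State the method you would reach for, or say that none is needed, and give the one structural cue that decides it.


Diagnosis: a summation factor — normalize by the running product of 2*b + 1: the left side becomes a difference, and differences sum.


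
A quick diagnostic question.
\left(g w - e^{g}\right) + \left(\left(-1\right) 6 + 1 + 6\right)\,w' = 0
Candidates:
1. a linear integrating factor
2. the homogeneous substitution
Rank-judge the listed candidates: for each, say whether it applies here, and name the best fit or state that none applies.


Diagnosis: a linear integrating factor — w appears only to the first power with coefficient g — the classic integrating-factor setup.
- a linear integrating factor — yes, a natural case for it.
- the homogeneous substitution — rescaling both variables together changes the slope, so no ratio substitution collapses it.


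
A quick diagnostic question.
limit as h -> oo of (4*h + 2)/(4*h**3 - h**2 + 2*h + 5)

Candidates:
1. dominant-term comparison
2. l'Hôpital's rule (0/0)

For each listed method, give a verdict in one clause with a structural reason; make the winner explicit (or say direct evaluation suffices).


Technique: dominant-term comparison — divide through by the highest power of h; every lower-order term dies and the dominant terms decide the limit.
- dominant-term comparison: applies; the problem has the shape this method handles.
- l'Hôpital's rule (0/0): viewed as a single quotient this runs to ∞/∞, not the 0/0 clash this candidate addresses; an at-infinity variant of the rule would resolve it, but comparing leading growth reads the answer without differentiating.


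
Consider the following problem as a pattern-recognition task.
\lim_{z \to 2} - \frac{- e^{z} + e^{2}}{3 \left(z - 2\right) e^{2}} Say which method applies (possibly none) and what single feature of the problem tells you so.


Method: l'Hôpital's rule (0/0) — both numerator and denominator vanish at 2: the genuine 0/0 indeterminate that l'Hôpital exists for. A local series expansion at the point resolves it as well; the rule is the packaged version of that step.


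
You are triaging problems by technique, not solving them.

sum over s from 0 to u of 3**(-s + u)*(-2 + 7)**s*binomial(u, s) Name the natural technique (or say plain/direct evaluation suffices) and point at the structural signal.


Verdict: the binomial theorem — the binomial coefficients weight matched powers of (-2 + 7) and 3, which is exactly the expansion of a binomial power.


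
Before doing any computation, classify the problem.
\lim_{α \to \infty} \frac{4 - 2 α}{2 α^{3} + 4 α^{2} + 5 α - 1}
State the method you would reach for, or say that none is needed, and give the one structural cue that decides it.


Diagnosis: dominant-term comparison — growth-rate triage: the leading powers of α decide the limit, everything else is noise. Differentiating the expression as a single quotient would eventually settle it as well; matching dominant growth settles it immediately.


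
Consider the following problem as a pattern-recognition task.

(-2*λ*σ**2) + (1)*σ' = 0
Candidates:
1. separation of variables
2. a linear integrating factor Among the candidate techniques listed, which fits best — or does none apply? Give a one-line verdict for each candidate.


Best approach: separation of variables — one side of the product carries the independent variable, the other the unknown — the textbook separation shape.
- separation of variables: yes — fits the structure here.
- a linear integrating factor: a nonlinear term in the unknown puts this outside the integrating-factor template.


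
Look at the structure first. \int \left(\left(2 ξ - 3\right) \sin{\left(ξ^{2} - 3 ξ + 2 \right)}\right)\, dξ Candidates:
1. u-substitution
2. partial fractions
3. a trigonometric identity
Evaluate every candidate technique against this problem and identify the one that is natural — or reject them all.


Technique: u-substitution — gathered as a product, the integrand carries the factor 2 ξ - 3 — up to a constant, the derivative of the inner expression ξ^{2} - 3 ξ + 2 — so u = ξ^{2} - 3 ξ + 2 collapses the integral.
- u-substitution — yes — fits the structure here.
- partial fractions: there is no rational-function structure to decompose.
- a trigonometric identity: there is no trigonometric structure whose rewriting would simplify the integrand.


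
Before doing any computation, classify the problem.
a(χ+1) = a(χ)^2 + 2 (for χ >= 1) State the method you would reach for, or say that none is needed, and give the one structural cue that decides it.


Technique: no special technique — the update rule curves (it is not linear in the unknown sequence), so no superposition-based closed form attaches — iterate or study it directly.


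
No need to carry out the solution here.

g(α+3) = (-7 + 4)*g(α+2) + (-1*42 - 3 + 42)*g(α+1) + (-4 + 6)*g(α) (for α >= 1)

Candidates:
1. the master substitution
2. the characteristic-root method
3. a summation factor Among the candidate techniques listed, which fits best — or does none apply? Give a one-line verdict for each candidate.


Technique: the characteristic-root method — constant coefficients and linearity mean the ansatz r^α reduces it to solving the characteristic polynomial.
- the master substitution — the recursive argument is a shift of the index, not a fixed fraction of it.
- the characteristic-root method: a fit — the right tool for this form.
- a summation factor: the recurrence reaches back more than one step, outside the first-order family a summation factor normalizes.


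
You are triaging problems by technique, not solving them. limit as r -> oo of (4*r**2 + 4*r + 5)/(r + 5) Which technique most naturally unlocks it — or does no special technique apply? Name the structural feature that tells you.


Diagnosis: dominant-term comparison — at large r only the top-degree terms survive; compare the leading terms and the limit falls out. l'Hôpital's at-infinity variant applies to the expression viewed as a single quotient; the leading-term comparison is the direct route.


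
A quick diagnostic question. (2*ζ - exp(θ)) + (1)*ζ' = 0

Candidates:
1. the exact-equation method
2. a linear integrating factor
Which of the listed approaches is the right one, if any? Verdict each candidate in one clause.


Technique: a linear integrating factor — the equation is linear in ζ with coefficient 2; multiplying by the integrating factor exp(∫2) makes the left side a perfect derivative.
- the exact-equation method — exactness fails on the nose — the mixed partials do not match.
- a linear integrating factor — yes, a natural case for it.


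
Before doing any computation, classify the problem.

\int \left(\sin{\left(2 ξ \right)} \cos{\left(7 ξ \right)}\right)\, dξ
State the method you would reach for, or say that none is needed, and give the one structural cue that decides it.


Diagnosis: a trigonometric identity — split \sin{\left(2 ξ \right)} \cos{\left(7 ξ \right)} with the angle-addition identities: the resulting sum integrates term by term.


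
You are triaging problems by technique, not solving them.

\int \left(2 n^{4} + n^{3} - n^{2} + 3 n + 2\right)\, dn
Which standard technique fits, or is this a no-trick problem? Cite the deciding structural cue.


Method: no special technique — scan for structure and find none: constant multiples of powers of n, integrate directly.


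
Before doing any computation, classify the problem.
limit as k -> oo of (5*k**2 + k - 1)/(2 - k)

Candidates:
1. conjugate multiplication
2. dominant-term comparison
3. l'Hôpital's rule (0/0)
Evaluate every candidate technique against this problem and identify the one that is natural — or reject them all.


Best approach: dominant-term comparison — divide through by the highest power of k; every lower-order term dies and the dominant terms decide the limit.
- conjugate multiplication: no divergent radical difference is present for a conjugate pair to cancel.
- dominant-term comparison — yes — fits the structure here.
- l'Hôpital's rule (0/0) — as a single quotient the expression runs to ∞/∞ at the limit point — an at-infinity form of the rule would apply, though the leading-growth comparison is the direct reading.


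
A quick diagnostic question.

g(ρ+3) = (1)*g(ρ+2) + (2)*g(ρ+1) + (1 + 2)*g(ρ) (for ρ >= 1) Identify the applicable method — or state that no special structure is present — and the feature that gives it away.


Best approach: the characteristic-root method — the recurrence is linear and homogeneous with constant coefficients, so the ansatz r^ρ turns it into a polynomial equation for r.


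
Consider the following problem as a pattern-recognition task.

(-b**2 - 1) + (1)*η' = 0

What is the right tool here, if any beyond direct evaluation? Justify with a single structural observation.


Method: no special technique — solved for the derivative, η never appears on the right — this is a direct integration in b, not a differential-equations problem at heart.


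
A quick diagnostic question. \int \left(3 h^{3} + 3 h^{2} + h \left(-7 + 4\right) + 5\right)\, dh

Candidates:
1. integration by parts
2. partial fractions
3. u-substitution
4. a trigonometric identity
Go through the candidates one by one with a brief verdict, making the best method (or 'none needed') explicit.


Method: no special technique — nothing composite, nothing rational, nothing trigonometric — each constant-multiple power of h integrates by the power rule alone.
- integration by parts: parts would only shuffle a directly integrable integrand.
- partial fractions — there is no rational-function structure to decompose.
- u-substitution: no substitution does more than relabel what direct integration already handles.
- a trigonometric identity: with no trigonometric functions present, identity rewriting has no target.


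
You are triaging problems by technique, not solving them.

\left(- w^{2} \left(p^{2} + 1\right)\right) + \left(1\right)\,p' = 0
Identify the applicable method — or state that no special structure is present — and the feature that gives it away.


Verdict: separation of variables — separating collects all p-dependence with the derivative and leaves all w-dependence opposite: variables separate.


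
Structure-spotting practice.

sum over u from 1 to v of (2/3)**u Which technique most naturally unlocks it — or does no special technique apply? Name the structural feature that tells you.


Verdict: the geometric series formula — each summand is the previous one scaled by 2/3; that constant multiplier is itself the geometric structure.


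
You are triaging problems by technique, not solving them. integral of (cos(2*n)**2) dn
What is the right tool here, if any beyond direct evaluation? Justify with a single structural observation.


Verdict: a trigonometric identity — apply power reduction to cos(2*n)**2; each application halves the trigonometric degree.


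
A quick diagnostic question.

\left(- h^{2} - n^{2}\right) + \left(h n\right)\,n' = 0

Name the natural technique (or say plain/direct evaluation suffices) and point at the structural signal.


Best approach: the homogeneous substitution — the slope is degree-zero homogeneous: the ratio substitution v = n/h collapses it. Rearranged, this also fits the Bernoulli template directly; the homogeneous substitution reads the structure without the rearrangement.


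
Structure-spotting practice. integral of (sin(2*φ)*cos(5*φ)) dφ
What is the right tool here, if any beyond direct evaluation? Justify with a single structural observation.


Diagnosis: a trigonometric identity — the product sin(2*φ)*cos(5*φ) converts to a sum of single-frequency sinusoids via the product-to-sum identity.


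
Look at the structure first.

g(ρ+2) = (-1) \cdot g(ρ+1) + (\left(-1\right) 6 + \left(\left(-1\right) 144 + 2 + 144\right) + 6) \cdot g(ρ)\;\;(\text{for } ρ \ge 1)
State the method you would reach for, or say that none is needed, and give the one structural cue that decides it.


Technique: the characteristic-root method — linear, homogeneous, constant coefficients: solutions of the form r^ρ exist — find the roots of the characteristic polynomial.


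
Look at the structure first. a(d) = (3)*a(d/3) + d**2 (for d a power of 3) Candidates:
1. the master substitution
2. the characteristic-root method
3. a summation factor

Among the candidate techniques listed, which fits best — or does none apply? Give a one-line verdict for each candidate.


Best approach: the master substitution — treat m = log base 3 of d as the new clock: one recursion step advances m by one while d scales by 3.
- the master substitution: applies; the problem has the shape this method handles.
- the characteristic-root method: the recursion divides its index rather than shifting it — outside the constant-shift family the root method covers.
- a summation factor: the recursion divides its index rather than shifting it — there is no previous-term chain for a summation factor to telescope.


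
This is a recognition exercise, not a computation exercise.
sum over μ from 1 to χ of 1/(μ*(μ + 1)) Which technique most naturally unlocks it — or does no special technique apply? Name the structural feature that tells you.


Best approach: telescoping — 1/(μ*(μ + 1)) decomposes into shift-paired simple fractions; the series telescopes to finitely many boundary pieces.


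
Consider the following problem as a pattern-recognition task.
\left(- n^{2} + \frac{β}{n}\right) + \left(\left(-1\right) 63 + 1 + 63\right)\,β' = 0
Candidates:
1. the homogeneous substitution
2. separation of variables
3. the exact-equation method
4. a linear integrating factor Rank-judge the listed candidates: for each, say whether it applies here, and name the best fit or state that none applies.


Verdict: a linear integrating factor — the unknown enters only to the first power against a nonzero forcing term — the integrating-factor template applies directly.
- the homogeneous substitution: the slope changes under joint rescaling, failing the degree-zero test.
- separation of variables — the two dependences do not factor apart.
- the exact-equation method — the mixed partial derivatives differ, so the left side is not a total differential.
- a linear integrating factor: yes — fits the structure here.


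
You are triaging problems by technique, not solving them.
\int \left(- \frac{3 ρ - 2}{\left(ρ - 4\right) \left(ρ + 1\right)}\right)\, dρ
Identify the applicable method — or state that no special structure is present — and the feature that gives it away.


Technique: partial fractions — a proper rational integrand whose denominator splits into simpler factors — decompose into partial fractions first.


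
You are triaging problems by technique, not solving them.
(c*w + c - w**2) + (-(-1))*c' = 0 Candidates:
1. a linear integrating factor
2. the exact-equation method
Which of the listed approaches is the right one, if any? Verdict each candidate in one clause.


Diagnosis: a linear integrating factor — linear in the unknown with genuine forcing: multiply through by the exponential of the integrated coefficient and the left side closes into one derivative.
- a linear integrating factor: a fit — the right tool for this form.
- the exact-equation method — the cross partial derivatives disagree, so no single potential exists.


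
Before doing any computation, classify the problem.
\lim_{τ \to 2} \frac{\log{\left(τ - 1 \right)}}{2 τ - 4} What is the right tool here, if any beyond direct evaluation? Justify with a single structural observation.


Verdict: l'Hôpital's rule (0/0) — the 0/0 form at 2 is the signature situation for l'Hôpital's rule. A first-order expansion at the point is an equally standard path; the rule packages it.


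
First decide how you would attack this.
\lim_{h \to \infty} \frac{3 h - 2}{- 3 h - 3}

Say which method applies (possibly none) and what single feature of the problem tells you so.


Method: dominant-term comparison — at large h only the top-degree terms survive; compare the leading terms and the limit falls out. Differentiating the expression as a single quotient would eventually settle it as well; matching dominant growth settles it immediately.


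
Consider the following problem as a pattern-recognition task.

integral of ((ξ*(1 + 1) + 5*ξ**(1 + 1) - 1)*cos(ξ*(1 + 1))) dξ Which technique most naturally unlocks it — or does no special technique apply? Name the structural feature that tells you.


Technique: integration by parts — the integrand splits as (ξ*(1 + 1) + 5*ξ**(1 + 1) - 1) times cos(ξ*(1 + 1)) — repeatedly differentiating the polynomial part kills it, which is the parts ladder.


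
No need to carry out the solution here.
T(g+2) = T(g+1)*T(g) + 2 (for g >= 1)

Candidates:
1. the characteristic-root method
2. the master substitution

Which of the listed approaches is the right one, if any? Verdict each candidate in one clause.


Best approach: no special technique — no ansatz, no master substitution, no summation factor survives the nonlinearity here.
- the characteristic-root method: nonlinearity rules out exponential-mode superposition from the start.
- the master substitution: the recursion shifts the index rather than dividing it.


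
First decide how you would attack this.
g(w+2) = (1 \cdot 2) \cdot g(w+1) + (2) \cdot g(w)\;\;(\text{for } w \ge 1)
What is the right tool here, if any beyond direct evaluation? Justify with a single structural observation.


Diagnosis: the characteristic-root method — this is the constant-coefficient homogeneous case — the whole solution in w reduces to a polynomial's roots.


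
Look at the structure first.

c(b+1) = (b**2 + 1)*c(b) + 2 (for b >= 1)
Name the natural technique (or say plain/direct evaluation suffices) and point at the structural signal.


Technique: a summation factor — one-term recursion with variable weight b**2 + 1 is solved by product normalization, not by root-finding.


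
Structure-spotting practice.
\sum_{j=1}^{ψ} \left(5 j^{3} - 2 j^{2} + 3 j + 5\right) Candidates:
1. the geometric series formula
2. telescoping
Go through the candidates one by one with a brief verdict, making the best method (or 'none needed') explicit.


Diagnosis: no special technique — constant-multiple powers of j with no cancellation partners and no common ratio — use the standard power-sum formulas.
- the geometric series formula: the term-to-term ratio drifts with the index — the one thing the geometric formula cannot absorb.
- telescoping — the terms as presented offer no neighboring cancellation — a telescoping rewrite may exist, but the displayed structure does not hand one over.


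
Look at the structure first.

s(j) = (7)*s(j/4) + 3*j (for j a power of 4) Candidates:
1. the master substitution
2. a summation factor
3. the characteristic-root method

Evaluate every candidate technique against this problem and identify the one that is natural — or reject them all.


Method: the master substitution — the argument shrinks by the factor 4, so measure the index on a logarithmic scale and the recursion becomes a shift.
- the master substitution — yes, a natural case for it.
- a summation factor: the recursion divides its index rather than shifting it — there is no previous-term chain for a summation factor to telescope.
- the characteristic-root method: a divided-index call is not the fixed-shift linear shape that characteristic roots solve.


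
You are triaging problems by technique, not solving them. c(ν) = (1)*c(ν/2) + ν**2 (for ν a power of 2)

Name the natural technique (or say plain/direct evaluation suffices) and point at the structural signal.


Technique: the master substitution — recursion at ν/2 is multiplicative in the index; logarithmic reindexing via ν = 2^m linearizes it.


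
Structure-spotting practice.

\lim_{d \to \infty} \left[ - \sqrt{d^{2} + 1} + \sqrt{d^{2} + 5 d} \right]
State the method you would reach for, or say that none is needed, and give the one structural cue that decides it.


Best approach: conjugate multiplication — an infinity-minus-infinity difference with a surviving radical — multiply by the conjugate to cancel the divergence.


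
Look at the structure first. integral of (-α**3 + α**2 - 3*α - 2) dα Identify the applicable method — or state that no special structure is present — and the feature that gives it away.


Best approach: no special technique — the integrand is a sum of constant multiples of powers of α — integrate term by term.


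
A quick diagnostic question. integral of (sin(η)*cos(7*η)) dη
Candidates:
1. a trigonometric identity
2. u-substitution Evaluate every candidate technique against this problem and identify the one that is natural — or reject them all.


Technique: a trigonometric identity — split sin(η)*cos(7*η) with the angle-addition identities: the resulting sum integrates term by term.
- a trigonometric identity: yes — fits the structure here.
- u-substitution — no subexpression of the integrand pairs with its own derivative as a factor — individual terms may offer their own substitutions, but any change of variable covering the whole integral would have to be constructed from outside the expression.


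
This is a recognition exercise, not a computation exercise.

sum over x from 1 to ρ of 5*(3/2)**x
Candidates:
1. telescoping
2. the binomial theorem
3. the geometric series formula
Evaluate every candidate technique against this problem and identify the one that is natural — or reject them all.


Verdict: the geometric series formula — check a ratio of consecutive terms: it is 3/2, independent of the index, so the geometric formula closes the sum.
- telescoping — writing out consecutive terms as given produces no pairwise cancellation.
- the binomial theorem: the summand does not match any term pattern of an expanded binomial power.
- the geometric series formula — applies; the problem has the shape this method handles.


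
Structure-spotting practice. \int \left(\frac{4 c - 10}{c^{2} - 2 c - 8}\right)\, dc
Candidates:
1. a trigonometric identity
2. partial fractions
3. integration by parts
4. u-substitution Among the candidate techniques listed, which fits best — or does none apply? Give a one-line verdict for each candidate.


Technique: partial fractions — break c^{2} - 2 c - 8 into its roots and the integral splits into logarithm-sized bites.
- a trigonometric identity: there is no trigonometric structure at all — the integrand carries no sine or cosine to rewrite.
- partial fractions — yes, a natural case for it.
- integration by parts: there is no nonconstant-polynomial-times-kernel split with an exp, sine, cosine (degree-1 argument), or logarithm partner.
- u-substitution — no subexpression of the integrand serves as a whole-integral substitution inner — individual terms may offer their own, but none carries its derivative as a factor of the full integrand; a working change of variable would have to be constructed from outside the expression.


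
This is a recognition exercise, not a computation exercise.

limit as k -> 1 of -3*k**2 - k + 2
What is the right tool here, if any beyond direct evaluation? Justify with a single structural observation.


Verdict: no special technique — the expression is continuous at 1 — substitute and evaluate; no indeterminate form appears.


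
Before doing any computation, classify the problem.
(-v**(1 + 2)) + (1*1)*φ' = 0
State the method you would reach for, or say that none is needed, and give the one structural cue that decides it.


Best approach: no special technique — the slope is a function of v alone, so integrate both sides directly.


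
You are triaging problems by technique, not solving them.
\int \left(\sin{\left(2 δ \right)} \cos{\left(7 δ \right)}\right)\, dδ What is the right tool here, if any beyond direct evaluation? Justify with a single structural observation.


Method: a trigonometric identity — split \sin{\left(2 δ \right)} \cos{\left(7 δ \right)} with the angle-addition identities: the resulting sum integrates term by term.


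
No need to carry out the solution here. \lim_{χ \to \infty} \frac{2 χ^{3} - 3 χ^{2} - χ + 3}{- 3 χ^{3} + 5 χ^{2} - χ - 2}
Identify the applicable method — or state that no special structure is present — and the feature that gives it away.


Best approach: dominant-term comparison — divide through by the highest power of χ; every lower-order term dies and the dominant terms decide the limit. As a single quotient, the ∞/∞ shape would yield to repeated differentiation as well — the growth comparison gets there in one look.


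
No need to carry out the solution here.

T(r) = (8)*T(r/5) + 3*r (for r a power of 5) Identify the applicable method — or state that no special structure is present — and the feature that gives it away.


Best approach: the master substitution — index division is the fingerprint: r/5 in the recursive call means substitute r = 5^m.


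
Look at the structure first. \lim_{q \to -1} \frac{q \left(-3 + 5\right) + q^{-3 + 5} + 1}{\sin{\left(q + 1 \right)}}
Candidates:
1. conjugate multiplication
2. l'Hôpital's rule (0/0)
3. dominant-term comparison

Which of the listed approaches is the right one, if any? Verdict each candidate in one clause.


Best approach: l'Hôpital's rule (0/0) — substituting -1 gives 0 over 0; differentiate top and bottom once and re-evaluate. A local series expansion at the point resolves it as well; the rule is the packaged version of that step.
- conjugate multiplication: no difference of divergent radicals appears, so rationalizing has nothing to cancel.
- l'Hôpital's rule (0/0): a fit — the right tool for this form.
- dominant-term comparison — this limit is not decided by comparing leading-term growth at infinity.


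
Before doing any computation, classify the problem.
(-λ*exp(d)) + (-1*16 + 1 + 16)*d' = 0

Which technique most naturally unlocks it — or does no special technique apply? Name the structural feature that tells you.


Verdict: separation of variables — the derivative equals a pure function of λ (namely λ) times a pure function of d (namely exp(d)); divide and integrate each side.


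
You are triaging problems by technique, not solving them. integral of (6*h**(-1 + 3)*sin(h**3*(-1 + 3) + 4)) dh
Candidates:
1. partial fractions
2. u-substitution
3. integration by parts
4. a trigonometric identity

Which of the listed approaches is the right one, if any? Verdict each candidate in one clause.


Diagnosis: u-substitution — structure check: outer function, inner expression (h**3*(-1 + 3) + 4), inner derivative as a factor — the classic u = (h**3*(-1 + 3) + 4) pattern.
- partial fractions — there is no rational-function structure to decompose.
- u-substitution: applies; the problem has the shape this method handles.
- integration by parts — a polynomial factor is present, but its partner is not an exp, sine, or cosine of a degree-1 argument, nor a logarithm.
- a trigonometric identity: the trigonometric factor has no even power to reduce and no cross-frequency product to convert — the standard power-reduction and product-to-sum identities do not engage it.
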